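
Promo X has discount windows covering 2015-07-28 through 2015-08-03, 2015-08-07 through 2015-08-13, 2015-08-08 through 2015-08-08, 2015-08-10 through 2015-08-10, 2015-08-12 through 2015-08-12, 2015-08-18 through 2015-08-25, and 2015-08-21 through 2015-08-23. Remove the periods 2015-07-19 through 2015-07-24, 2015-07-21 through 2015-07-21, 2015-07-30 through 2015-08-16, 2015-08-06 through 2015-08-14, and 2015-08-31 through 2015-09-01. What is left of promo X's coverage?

2015-07-28 through 2015-07-29, 2015-08-18 through 2015-08-25

First set merges to 2015-07-28 through 2015-08-03, 2015-08-07 through 2015-08-13, 2015-08-18 through 2015-08-25.
Second set merges to 2015-07-19 through 2015-07-24, 2015-07-30 through 2015-08-16, 2015-08-31 through 2015-09-01.
2015-07-28 through 2015-08-03 \ B = 2015-07-28 through 2015-07-29.
2015-08-07 through 2015-08-13: entirely removed.
2015-08-18 through 2015-08-25: nothing removed.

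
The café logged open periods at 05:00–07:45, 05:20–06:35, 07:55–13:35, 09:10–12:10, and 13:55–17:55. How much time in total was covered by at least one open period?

12 h 25 min

Merged: 05:00–07:45, 07:55–13:35, 13:55–17:55.
Lengths: 2 h 45 min + 5 h 40 min + 4 h = 12 h 25 min.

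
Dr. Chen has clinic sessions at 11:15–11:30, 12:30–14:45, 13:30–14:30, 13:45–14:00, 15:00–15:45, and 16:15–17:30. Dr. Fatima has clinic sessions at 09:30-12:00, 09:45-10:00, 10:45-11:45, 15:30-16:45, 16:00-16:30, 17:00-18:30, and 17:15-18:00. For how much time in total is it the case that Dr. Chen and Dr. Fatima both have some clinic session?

1 h 30 min

First set merges to 11:15–11:30, 12:30–14:45, 15:00–15:45, 16:15–17:30.
Second set merges to 09:30–12:00, 15:30–16:45, 17:00–18:30.
A ∩ B = 11:15–11:30, 15:30–15:45, 16:15–16:45, 17:00–17:30.
Total: 15 min + 15 min + 30 min + 30 min = 1 h 30 min.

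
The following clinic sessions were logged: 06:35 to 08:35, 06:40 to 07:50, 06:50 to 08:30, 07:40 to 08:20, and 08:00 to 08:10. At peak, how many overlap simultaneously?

Sweep endpoints in order; track running count of active intervals.
Peak of 4 reached at 07:40.

4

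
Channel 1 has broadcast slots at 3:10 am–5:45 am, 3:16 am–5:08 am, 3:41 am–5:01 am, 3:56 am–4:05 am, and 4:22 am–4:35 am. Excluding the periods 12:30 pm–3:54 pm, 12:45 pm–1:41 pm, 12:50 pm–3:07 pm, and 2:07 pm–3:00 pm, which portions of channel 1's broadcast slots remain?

3:10 am–5:45 am

A, merged: 3:10 am–5:45 am.
B, merged: 12:30 pm–3:54 pm.
3:10 am–5:45 am: no B overlap → unchanged.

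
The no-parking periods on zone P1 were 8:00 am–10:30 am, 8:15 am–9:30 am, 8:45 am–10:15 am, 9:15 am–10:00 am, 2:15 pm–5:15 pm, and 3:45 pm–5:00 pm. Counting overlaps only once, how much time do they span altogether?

Merged: 8:00 am–10:30 am, 2:15 pm–5:15 pm.
Lengths: 2 h 30 min + 3 h = 5 h 30 min.

5 h 30 min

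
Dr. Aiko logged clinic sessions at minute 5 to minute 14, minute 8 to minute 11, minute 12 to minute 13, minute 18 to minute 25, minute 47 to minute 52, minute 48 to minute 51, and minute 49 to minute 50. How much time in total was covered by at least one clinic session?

21 minutes

Merged: minute 5 to minute 14, minute 18 to minute 25, minute 47 to minute 52.
Lengths: 9 minutes + 7 minutes + 5 minutes = 21 minutes.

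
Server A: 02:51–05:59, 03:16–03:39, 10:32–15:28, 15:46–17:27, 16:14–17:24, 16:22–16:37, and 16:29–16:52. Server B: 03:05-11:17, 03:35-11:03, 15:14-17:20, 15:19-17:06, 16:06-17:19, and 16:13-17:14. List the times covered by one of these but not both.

02:51–03:05, 05:59–10:32, 11:17–15:14, 15:28–15:46, 17:20–17:27

Merge the first list: 02:51–05:59, 10:32–15:28, 15:46–17:27.
Merge the second list: 03:05–11:17, 15:14–17:20.
Only in the first: 02:51–03:05, 11:17–15:14, 17:20–17:27.
Only in the second: 05:59–10:32, 15:28–15:46.
Together these are the periods covered by exactly one.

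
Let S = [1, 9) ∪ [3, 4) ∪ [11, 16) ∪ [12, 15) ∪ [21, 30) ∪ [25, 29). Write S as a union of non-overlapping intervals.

[1, 9) ∪ [11, 16) ∪ [21, 30)

[3, 4) overlaps/touches [1, 9) → extend to [1, 9).
[11, 16) is disjoint → start new block.
[12, 15) overlaps/touches [11, 16) → extend to [11, 16).
[21, 30) is disjoint → start new block.
[25, 29) overlaps/touches [21, 30) → extend to [21, 30).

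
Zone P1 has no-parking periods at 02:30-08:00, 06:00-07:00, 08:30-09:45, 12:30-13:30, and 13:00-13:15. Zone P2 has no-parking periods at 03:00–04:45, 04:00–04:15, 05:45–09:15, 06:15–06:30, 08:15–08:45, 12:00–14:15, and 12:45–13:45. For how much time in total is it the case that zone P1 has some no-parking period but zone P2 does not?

2 h

Merge the first list: 02:30–08:00, 08:30–09:45, 12:30–13:30.
Merge the second list: 03:00–04:45, 05:45–09:15, 12:00–14:15.
A \ B = 02:30–03:00, 04:45–05:45, 09:15–09:45.
Total: 30 min + 1 h + 30 min = 2 h.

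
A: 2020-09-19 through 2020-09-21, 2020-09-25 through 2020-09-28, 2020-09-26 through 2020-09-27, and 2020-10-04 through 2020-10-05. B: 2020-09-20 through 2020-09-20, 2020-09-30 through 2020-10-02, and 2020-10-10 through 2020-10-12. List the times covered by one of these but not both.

2020-09-19 through 2020-09-19, 2020-09-21 through 2020-09-21, 2020-09-25 through 2020-09-28, 2020-09-30 through 2020-10-02, 2020-10-04 through 2020-10-05, 2020-10-10 through 2020-10-12

First set merges to 2020-09-19 through 2020-09-21, 2020-09-25 through 2020-09-28, 2020-10-04 through 2020-10-05.
A but not B: 2020-09-19 through 2020-09-19, 2020-09-21 through 2020-09-21, 2020-09-25 through 2020-09-28, 2020-10-04 through 2020-10-05.
B but not A: 2020-09-30 through 2020-10-02, 2020-10-10 through 2020-10-12.
Combining gives A △ B.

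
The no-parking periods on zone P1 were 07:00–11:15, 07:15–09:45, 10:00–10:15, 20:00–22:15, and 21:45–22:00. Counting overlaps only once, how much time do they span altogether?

Merged: 07:00–11:15, 20:00–22:15.
Lengths: 4 h 15 min + 2 h 15 min = 6 h 30 min.

6 h 30 min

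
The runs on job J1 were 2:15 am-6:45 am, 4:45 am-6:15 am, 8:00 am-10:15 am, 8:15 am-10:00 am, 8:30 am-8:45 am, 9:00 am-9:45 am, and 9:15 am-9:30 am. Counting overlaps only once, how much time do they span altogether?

Merged: 2:15 am–6:45 am, 8:00 am–10:15 am.
Lengths: 4 h 30 min + 2 h 15 min = 6 h 45 min.

6 h 45 min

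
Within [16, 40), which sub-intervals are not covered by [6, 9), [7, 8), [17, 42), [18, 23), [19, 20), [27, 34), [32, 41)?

Covered (merged): [6, 9), [17, 42).
Complement within [16, 40): [16, 17).

[16, 17)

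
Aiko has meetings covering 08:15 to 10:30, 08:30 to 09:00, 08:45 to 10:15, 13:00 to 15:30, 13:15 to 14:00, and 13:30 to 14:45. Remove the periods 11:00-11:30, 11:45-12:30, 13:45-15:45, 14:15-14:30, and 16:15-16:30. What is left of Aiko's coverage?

08:15–10:30, 13:00–13:45

First set merges to 08:15–10:30, 13:00–15:30.
Second set merges to 11:00–11:30, 11:45–12:30, 13:45–15:45, 16:15–16:30.
08:15–10:30 is untouched.
13:00–15:30 with B removed leaves 13:00–13:45.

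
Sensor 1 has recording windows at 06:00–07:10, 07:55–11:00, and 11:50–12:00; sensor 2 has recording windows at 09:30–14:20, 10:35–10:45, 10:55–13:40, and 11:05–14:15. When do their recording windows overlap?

09:30–11:00, 11:50–12:00

Second set merges to 09:30–14:20.
06:00–07:10 falls entirely outside B.
07:55–11:00 overlaps B on 09:30–11:00.
11:50–12:00 overlaps B on 11:50–12:00.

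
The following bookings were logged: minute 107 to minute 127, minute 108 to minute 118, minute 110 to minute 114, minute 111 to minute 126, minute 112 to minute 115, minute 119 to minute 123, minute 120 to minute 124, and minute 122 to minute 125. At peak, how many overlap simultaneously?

At minute 112, 5 of the intervals are simultaneously active.
No point has more.

5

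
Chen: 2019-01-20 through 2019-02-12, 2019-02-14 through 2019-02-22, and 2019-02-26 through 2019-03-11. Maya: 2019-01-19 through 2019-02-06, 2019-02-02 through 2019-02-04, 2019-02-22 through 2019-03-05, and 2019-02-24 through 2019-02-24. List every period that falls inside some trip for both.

2019-01-20 through 2019-02-06, 2019-02-22 through 2019-02-22, 2019-02-26 through 2019-03-05

Second set merges to 2019-01-19 through 2019-02-06, 2019-02-22 through 2019-03-05.
2019-01-20 through 2019-02-12 ∩ B → 2019-01-20 through 2019-02-06.
2019-02-14 through 2019-02-22 ∩ B → 2019-02-22 through 2019-02-22.
2019-02-26 through 2019-03-11 ∩ B → 2019-02-26 through 2019-03-05.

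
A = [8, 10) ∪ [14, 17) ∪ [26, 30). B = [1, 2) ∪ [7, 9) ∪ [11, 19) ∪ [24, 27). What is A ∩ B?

[8, 9) ∪ [14, 17) ∪ [26, 27)

[8, 10) ∩ B → [8, 9).
[14, 17) ∩ B → [14, 17).
[26, 30) ∩ B → [26, 27).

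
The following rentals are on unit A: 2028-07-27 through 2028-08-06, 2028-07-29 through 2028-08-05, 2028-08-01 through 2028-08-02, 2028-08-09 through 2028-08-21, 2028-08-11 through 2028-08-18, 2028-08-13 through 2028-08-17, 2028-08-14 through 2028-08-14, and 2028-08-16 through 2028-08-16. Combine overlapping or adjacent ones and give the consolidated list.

2028-07-27 through 2028-08-06, 2028-08-09 through 2028-08-21

2028-07-29 through 2028-08-05 overlaps/touches 2028-07-27 through 2028-08-06 → extend to 2028-07-27 through 2028-08-06.
2028-08-01 through 2028-08-02 overlaps/touches 2028-07-27 through 2028-08-06 → extend to 2028-07-27 through 2028-08-06.
2028-08-09 through 2028-08-21 is disjoint → start new block.
2028-08-11 through 2028-08-18 overlaps/touches 2028-08-09 through 2028-08-21 → extend to 2028-08-09 through 2028-08-21.
2028-08-13 through 2028-08-17 overlaps/touches 2028-08-09 through 2028-08-21 → extend to 2028-08-09 through 2028-08-21.
2028-08-14 through 2028-08-14 overlaps/touches 2028-08-09 through 2028-08-21 → extend to 2028-08-09 through 2028-08-21.
2028-08-16 through 2028-08-16 overlaps/touches 2028-08-09 through 2028-08-21 → extend to 2028-08-09 through 2028-08-21.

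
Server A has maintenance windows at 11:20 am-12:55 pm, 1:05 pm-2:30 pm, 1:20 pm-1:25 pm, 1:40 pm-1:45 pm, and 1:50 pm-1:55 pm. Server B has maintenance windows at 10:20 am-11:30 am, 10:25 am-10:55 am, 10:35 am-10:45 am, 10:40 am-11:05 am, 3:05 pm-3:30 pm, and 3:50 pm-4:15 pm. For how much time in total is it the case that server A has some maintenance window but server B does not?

Merge the first list: 11:20 am–12:55 pm, 1:05 pm–2:30 pm.
Merge the second list: 10:20 am–11:30 am, 3:05 pm–3:30 pm, 3:50 pm–4:15 pm.
A \ B = 11:30 am–12:55 pm, 1:05 pm–2:30 pm.
Total: 1 h 25 min + 1 h 25 min = 2 h 50 min.

2 h 50 min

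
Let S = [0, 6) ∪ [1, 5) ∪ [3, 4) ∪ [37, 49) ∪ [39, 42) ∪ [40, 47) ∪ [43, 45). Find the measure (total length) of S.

18

Merged: [0, 6), [37, 49).
Lengths: 6 + 12 = 18.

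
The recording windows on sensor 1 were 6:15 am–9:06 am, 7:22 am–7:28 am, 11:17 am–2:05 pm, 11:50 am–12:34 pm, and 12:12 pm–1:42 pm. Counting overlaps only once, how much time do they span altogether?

5 h 39 min

Merged: 6:15 am–9:06 am, 11:17 am–2:05 pm.
Lengths: 2 h 51 min + 2 h 48 min = 5 h 39 min.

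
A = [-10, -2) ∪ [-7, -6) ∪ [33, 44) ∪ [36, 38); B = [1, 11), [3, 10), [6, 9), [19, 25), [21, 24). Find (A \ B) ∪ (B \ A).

[-10, -2) ∪ [1, 11) ∪ [19, 25) ∪ [33, 44)

A, merged: [-10, -2), [33, 44).
B, merged: [1, 11), [19, 25).
A but not B: [-10, -2), [33, 44).
B but not A: [1, 11), [19, 25).
Combining gives A △ B.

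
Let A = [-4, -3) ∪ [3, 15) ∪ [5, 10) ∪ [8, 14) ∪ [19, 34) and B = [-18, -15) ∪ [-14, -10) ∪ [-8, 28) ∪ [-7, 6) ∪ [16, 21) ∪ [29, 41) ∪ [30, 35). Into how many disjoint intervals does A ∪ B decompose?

Merge the first list: [-4, -3), [3, 15), [19, 34).
Merge the second list: [-18, -15), [-14, -10), [-8, 28), [29, 41).
A ∪ B = [-18, -15), [-14, -10), [-8, 41).
That is 3 disjoint pieces.

3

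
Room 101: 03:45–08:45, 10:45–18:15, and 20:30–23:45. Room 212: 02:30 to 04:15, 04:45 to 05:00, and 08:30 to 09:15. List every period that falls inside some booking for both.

03:45–08:45 ∩ B → 03:45–04:15, 04:45–05:00, 08:30–08:45.
10:45–18:15 meets no B interval.
20:30–23:45 meets no B interval.

03:45–04:15, 04:45–05:00, 08:30–08:45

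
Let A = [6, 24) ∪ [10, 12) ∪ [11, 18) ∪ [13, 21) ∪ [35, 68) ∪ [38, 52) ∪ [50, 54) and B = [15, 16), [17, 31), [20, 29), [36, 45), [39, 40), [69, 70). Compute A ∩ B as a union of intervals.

First set merges to [6, 24), [35, 68).
Second set merges to [15, 16), [17, 31), [36, 45), [69, 70).
[6, 24) ∩ B → [15, 16), [17, 24).
[35, 68) ∩ B → [36, 45).

[15, 16) ∪ [17, 24) ∪ [36, 45)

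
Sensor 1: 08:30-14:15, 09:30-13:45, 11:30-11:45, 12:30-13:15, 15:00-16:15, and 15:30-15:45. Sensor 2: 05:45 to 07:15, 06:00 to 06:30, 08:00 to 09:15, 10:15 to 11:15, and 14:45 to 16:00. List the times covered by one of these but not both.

A, merged: 08:30–14:15, 15:00–16:15.
B, merged: 05:45–07:15, 08:00–09:15, 10:15–11:15, 14:45–16:00.
A \ B = 09:15–10:15, 11:15–14:15, 16:00–16:15.
B \ A = 05:45–07:15, 08:00–08:30, 14:45–15:00.
Union of the two gives the symmetric difference.

05:45–07:15, 08:00–08:30, 09:15–10:15, 11:15–14:15, 14:45–15:00, 16:00–16:15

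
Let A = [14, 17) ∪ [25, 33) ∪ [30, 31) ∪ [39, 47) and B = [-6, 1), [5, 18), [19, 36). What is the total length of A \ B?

First set merges to [14, 17), [25, 33), [39, 47).
A \ B = [39, 47).
Total: 8.

8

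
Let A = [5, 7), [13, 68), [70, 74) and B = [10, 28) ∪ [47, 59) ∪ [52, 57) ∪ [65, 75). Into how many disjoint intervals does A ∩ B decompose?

Merge the second list: [10, 28), [47, 59), [65, 75).
A ∩ B = [13, 28), [47, 59), [65, 68), [70, 74).
That is 4 disjoint pieces.

4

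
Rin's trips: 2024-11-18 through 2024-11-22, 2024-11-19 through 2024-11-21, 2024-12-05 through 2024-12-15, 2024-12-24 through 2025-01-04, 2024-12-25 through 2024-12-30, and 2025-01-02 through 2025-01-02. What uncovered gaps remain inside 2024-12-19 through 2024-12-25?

After merging, the occupied span is 2024-11-18 through 2024-11-22, 2024-12-05 through 2024-12-15, 2024-12-24 through 2025-01-04.
Complement within 2024-12-19 through 2024-12-25: 2024-12-19 through 2024-12-23.

2024-12-19 through 2024-12-23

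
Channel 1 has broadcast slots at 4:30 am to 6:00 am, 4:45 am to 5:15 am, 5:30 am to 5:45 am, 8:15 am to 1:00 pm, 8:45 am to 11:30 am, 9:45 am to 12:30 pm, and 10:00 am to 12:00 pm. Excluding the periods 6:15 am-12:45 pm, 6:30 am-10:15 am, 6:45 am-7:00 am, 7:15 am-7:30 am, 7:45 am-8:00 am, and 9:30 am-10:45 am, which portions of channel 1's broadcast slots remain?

First set merges to 4:30 am–6:00 am, 8:15 am–1:00 pm.
Second set merges to 6:15 am–12:45 pm.
4:30 am–6:00 am: no B overlap → unchanged.
8:15 am–1:00 pm minus B → 12:45 pm–1:00 pm.

4:30 am–6:00 am, 12:45 pm–1:00 pm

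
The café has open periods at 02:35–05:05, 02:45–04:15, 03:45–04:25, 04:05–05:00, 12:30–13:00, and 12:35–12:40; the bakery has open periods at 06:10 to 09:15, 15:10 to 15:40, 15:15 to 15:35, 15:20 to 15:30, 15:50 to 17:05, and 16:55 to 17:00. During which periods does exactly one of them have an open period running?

02:35–05:05, 06:10–09:15, 12:30–13:00, 15:10–15:40, 15:50–17:05

Merge the first list: 02:35–05:05, 12:30–13:00.
Merge the second list: 06:10–09:15, 15:10–15:40, 15:50–17:05.
Only in the first: 02:35–05:05, 12:30–13:00.
Only in the second: 06:10–09:15, 15:10–15:40, 15:50–17:05.
Together these are the periods covered by exactly one.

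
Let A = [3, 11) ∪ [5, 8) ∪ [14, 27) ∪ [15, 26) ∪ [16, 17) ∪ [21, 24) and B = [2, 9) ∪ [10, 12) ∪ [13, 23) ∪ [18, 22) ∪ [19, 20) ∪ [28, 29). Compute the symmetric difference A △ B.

First set merges to [3, 11), [14, 27).
Second set merges to [2, 9), [10, 12), [13, 23), [28, 29).
Only in the first: [9, 10), [23, 27).
Only in the second: [2, 3), [11, 12), [13, 14), [28, 29).
Together these are the periods covered by exactly one.

[2, 3) ∪ [9, 10) ∪ [11, 12) ∪ [13, 14) ∪ [23, 27) ∪ [28, 29)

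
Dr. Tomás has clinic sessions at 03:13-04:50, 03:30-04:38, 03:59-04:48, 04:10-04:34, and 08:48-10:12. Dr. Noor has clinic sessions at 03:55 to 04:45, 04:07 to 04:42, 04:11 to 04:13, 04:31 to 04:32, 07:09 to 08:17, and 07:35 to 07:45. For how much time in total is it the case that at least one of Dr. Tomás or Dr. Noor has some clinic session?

First set merges to 03:13–04:50, 08:48–10:12.
Second set merges to 03:55–04:45, 07:09–08:17.
A ∪ B = 03:13–04:50, 07:09–08:17, 08:48–10:12.
Total: 1 h 37 min + 1 h 8 min + 1 h 24 min = 4 h 9 min.

4 h 9 min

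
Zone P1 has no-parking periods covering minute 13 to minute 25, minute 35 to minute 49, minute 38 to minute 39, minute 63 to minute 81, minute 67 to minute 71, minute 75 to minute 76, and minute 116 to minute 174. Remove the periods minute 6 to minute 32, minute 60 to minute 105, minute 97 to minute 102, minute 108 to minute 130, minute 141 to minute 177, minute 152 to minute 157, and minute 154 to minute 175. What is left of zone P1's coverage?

A, merged: minute 13 to minute 25, minute 35 to minute 49, minute 63 to minute 81, minute 116 to minute 174.
B, merged: minute 6 to minute 32, minute 60 to minute 105, minute 108 to minute 130, minute 141 to minute 177.
minute 13 to minute 25: entirely removed.
minute 35 to minute 49: nothing removed.
minute 63 to minute 81: entirely removed.
minute 116 to minute 174 \ B = minute 130 to minute 141.

minute 35 to minute 49, minute 130 to minute 141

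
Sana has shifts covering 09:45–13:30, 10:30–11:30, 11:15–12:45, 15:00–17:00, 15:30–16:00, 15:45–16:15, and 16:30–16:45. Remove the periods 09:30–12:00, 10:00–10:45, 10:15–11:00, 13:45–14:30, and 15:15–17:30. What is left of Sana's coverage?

12:00–13:30, 15:00–15:15

Merge the first list: 09:45–13:30, 15:00–17:00.
Merge the second list: 09:30–12:00, 13:45–14:30, 15:15–17:30.
09:45–13:30 with B removed leaves 12:00–13:30.
15:00–17:00 with B removed leaves 15:00–15:15.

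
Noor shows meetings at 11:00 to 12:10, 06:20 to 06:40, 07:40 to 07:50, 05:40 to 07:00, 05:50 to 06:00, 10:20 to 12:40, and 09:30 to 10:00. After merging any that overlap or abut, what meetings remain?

Sort by start: 05:40–07:00, 05:50–06:00, 06:20–06:40, 07:40–07:50, 09:30–10:00, 10:20–12:40, 11:00–12:10.
05:50–06:00 overlaps/touches 05:40–07:00 → extend to 05:40–07:00.
06:20–06:40 overlaps/touches 05:40–07:00 → extend to 05:40–07:00.
07:40–07:50 is disjoint → start new block.
09:30–10:00 is disjoint → start new block.
10:20–12:40 is disjoint → start new block.
11:00–12:10 overlaps/touches 10:20–12:40 → extend to 10:20–12:40.

05:40–07:00, 07:40–07:50, 09:30–10:00, 10:20–12:40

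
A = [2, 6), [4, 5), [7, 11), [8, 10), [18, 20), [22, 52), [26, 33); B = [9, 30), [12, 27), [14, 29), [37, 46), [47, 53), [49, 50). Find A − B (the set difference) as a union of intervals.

[2, 6) ∪ [7, 9) ∪ [30, 37) ∪ [46, 47)

A, merged: [2, 6), [7, 11), [18, 20), [22, 52).
B, merged: [9, 30), [37, 46), [47, 53).
[2, 6) is untouched.
[7, 11) with B removed leaves [7, 9).
[18, 20) lies entirely inside B → drops out.
[22, 52) with B removed leaves [30, 37), [46, 47).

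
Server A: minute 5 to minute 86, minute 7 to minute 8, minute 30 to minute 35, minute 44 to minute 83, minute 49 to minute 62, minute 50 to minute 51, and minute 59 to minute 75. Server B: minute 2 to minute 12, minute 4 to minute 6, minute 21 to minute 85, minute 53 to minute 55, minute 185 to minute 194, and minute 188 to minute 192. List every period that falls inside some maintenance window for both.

minute 5 to minute 12, minute 21 to minute 85

First set merges to minute 5 to minute 86.
Second set merges to minute 2 to minute 12, minute 21 to minute 85, minute 185 to minute 194.
minute 5 to minute 86 meets the second set on minute 5 to minute 12, minute 21 to minute 85.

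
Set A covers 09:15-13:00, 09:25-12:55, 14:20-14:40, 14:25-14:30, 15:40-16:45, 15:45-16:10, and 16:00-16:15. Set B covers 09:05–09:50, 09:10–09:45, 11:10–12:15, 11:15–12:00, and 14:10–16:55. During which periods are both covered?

Merge the first list: 09:15–13:00, 14:20–14:40, 15:40–16:45.
Merge the second list: 09:05–09:50, 11:10–12:15, 14:10–16:55.
09:15–13:00 overlaps B on 09:15–09:50, 11:10–12:15.
14:20–14:40 overlaps B on 14:20–14:40.
15:40–16:45 overlaps B on 15:40–16:45.

09:15–09:50, 11:10–12:15, 14:20–14:40, 15:40–16:45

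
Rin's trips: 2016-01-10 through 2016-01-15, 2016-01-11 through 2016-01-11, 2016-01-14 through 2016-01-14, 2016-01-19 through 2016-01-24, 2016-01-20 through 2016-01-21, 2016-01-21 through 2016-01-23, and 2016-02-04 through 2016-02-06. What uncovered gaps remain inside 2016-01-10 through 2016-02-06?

The merged coverage is 2016-01-10 through 2016-01-15, 2016-01-19 through 2016-01-24, 2016-02-04 through 2016-02-06.
Complement within 2016-01-10 through 2016-02-06: 2016-01-16 through 2016-01-18, 2016-01-25 through 2016-02-03.

2016-01-16 through 2016-01-18, 2016-01-25 through 2016-02-03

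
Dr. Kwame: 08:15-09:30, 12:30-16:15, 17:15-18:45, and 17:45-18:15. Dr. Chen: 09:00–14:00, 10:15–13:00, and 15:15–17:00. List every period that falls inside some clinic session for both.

09:00-09:30, 12:30-14:00, 15:15-16:15

A, merged: 08:15-09:30, 12:30-16:15, 17:15-18:45.
B, merged: 09:00-14:00, 15:15-17:00.
08:15-09:30 meets the second set on 09:00-09:30.
12:30-16:15 meets the second set on 12:30-14:00, 15:15-16:15.
17:15-18:45: no overlap with the second set.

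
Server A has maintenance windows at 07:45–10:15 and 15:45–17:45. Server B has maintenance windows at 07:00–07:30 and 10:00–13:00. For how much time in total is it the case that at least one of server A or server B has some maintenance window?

A ∪ B = 07:00–07:30, 07:45–13:00, 15:45–17:45.
Total: 30 min + 5 h 15 min + 2 h = 7 h 45 min.

7 h 45 min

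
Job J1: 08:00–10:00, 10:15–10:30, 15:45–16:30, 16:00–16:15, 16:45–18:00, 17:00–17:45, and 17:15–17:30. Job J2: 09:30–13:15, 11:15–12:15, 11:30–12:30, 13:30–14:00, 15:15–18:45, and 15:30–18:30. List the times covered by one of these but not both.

08:00–09:30, 10:00–10:15, 10:30–13:15, 13:30–14:00, 15:15–15:45, 16:30–16:45, 18:00–18:45

First set merges to 08:00–10:00, 10:15–10:30, 15:45–16:30, 16:45–18:00.
Second set merges to 09:30–13:15, 13:30–14:00, 15:15–18:45.
A \ B = 08:00–09:30.
B \ A = 10:00–10:15, 10:30–13:15, 13:30–14:00, 15:15–15:45, 16:30–16:45, 18:00–18:45.
Union of the two gives the symmetric difference.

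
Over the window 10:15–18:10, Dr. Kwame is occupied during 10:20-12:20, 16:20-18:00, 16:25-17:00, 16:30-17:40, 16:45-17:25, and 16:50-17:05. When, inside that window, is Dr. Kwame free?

After merging, the occupied span is 10:20-12:20, 16:20-18:00.
Complement within 10:15-18:10: 10:15-10:20, 12:20-16:20, 18:00-18:10.

10:15-10:20, 12:20-16:20, 18:00-18:10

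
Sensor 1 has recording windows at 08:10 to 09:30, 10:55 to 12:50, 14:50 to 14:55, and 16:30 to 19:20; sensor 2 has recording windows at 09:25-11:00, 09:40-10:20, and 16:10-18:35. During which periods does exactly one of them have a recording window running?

08:10-09:25, 09:30-10:55, 11:00-12:50, 14:50-14:55, 16:10-16:30, 18:35-19:20

Second set merges to 09:25-11:00, 16:10-18:35.
A but not B: 08:10-09:25, 11:00-12:50, 14:50-14:55, 18:35-19:20.
B but not A: 09:30-10:55, 16:10-16:30.
Combining gives A △ B.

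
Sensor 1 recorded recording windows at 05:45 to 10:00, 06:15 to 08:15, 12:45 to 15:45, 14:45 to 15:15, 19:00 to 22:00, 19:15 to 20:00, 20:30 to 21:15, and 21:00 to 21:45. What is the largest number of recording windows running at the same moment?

3

At 21:00, 3 of the intervals are simultaneously active.
No point has more.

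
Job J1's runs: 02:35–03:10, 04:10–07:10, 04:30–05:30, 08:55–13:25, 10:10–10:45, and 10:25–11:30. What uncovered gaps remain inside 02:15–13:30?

02:15–02:35, 03:10–04:10, 07:10–08:55, 13:25–13:30

The merged coverage is 02:35–03:10, 04:10–07:10, 08:55–13:25.
Gaps within 02:15–13:30: 02:15–02:35, 03:10–04:10, 07:10–08:55, 13:25–13:30.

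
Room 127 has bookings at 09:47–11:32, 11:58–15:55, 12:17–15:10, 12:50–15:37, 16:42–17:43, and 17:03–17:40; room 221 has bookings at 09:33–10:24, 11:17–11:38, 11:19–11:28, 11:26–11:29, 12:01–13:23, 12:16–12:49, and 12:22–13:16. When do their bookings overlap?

09:47-10:24, 11:17-11:32, 12:01-13:23

First set merges to 09:47-11:32, 11:58-15:55, 16:42-17:43.
Second set merges to 09:33-10:24, 11:17-11:38, 12:01-13:23.
09:47-11:32 ∩ B → 09:47-10:24, 11:17-11:32.
11:58-15:55 ∩ B → 12:01-13:23.
16:42-17:43 meets no B interval.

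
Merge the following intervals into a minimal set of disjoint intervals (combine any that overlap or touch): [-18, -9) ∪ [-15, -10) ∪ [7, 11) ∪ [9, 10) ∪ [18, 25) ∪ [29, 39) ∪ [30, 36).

[-15, -10) overlaps/touches [-18, -9) → extend to [-18, -9).
[7, 11) is disjoint → start new block.
[9, 10) overlaps/touches [7, 11) → extend to [7, 11).
[18, 25) is disjoint → start new block.
[29, 39) is disjoint → start new block.
[30, 36) overlaps/touches [29, 39) → extend to [29, 39).

[-18, -9) ∪ [7, 11) ∪ [18, 25) ∪ [29, 39)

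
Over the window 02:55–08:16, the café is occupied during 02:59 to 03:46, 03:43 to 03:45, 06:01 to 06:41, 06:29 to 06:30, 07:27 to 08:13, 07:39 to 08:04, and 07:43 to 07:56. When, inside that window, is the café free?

The merged coverage is 02:59-03:46, 06:01-06:41, 07:27-08:13.
Complement within 02:55-08:16: 02:55-02:59, 03:46-06:01, 06:41-07:27, 08:13-08:16.

02:55-02:59, 03:46-06:01, 06:41-07:27, 08:13-08:16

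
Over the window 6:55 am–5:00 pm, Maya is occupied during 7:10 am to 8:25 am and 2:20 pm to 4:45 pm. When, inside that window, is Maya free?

After merging, the occupied span is 7:10 am–8:25 am, 2:20 pm–4:45 pm.
Complement within 6:55 am–5:00 pm: 6:55 am–7:10 am, 8:25 am–2:20 pm, 4:45 pm–5:00 pm.

6:55 am–7:10 am, 8:25 am–2:20 pm, 4:45 pm–5:00 pm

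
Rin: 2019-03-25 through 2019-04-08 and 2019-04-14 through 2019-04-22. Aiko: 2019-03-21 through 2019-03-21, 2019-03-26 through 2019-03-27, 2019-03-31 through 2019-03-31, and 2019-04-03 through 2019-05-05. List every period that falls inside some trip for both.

2019-03-25 through 2019-04-08 overlaps B on 2019-03-26 through 2019-03-27, 2019-03-31 through 2019-03-31, 2019-04-03 through 2019-04-08.
2019-04-14 through 2019-04-22 overlaps B on 2019-04-14 through 2019-04-22.

2019-03-26 through 2019-03-27, 2019-03-31 through 2019-03-31, 2019-04-03 through 2019-04-08, 2019-04-14 through 2019-04-22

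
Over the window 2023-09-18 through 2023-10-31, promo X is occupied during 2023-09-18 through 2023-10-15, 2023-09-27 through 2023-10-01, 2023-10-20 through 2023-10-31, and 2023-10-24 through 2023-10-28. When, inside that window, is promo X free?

The merged coverage is 2023-09-18 through 2023-10-15, 2023-10-20 through 2023-10-31.
Uncovered inside 2023-09-18 through 2023-10-31: 2023-10-16 through 2023-10-19.

2023-10-16 through 2023-10-19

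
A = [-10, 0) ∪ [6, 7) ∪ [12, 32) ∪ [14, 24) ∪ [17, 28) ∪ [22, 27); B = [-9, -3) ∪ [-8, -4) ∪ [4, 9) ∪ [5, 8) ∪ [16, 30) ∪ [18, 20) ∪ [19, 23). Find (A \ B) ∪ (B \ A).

[-10, -9) ∪ [-3, 0) ∪ [4, 6) ∪ [7, 9) ∪ [12, 16) ∪ [30, 32)

Merge the first list: [-10, 0), [6, 7), [12, 32).
Merge the second list: [-9, -3), [4, 9), [16, 30).
A \ B = [-10, -9), [-3, 0), [12, 16), [30, 32).
B \ A = [4, 6), [7, 9).
Union of the two gives the symmetric difference.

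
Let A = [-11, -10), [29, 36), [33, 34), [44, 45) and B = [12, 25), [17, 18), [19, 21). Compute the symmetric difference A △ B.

Merge the first list: [-11, -10), [29, 36), [44, 45).
Merge the second list: [12, 25).
A but not B: [-11, -10), [29, 36), [44, 45).
B but not A: [12, 25).
Combining gives A △ B.

[-11, -10) ∪ [12, 25) ∪ [29, 36) ∪ [44, 45)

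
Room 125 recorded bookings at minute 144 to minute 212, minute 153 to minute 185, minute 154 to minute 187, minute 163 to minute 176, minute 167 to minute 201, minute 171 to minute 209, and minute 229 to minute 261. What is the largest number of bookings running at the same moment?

Sweep endpoints in order; track running count of active intervals.
Peak of 6 reached at minute 171.

6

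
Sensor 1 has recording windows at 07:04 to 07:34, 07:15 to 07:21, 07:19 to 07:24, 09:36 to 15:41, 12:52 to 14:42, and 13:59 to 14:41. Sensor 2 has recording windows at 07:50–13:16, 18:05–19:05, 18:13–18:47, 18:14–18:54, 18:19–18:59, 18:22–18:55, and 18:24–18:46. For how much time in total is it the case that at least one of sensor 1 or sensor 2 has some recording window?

9 h 21 min

A, merged: 07:04–07:34, 09:36–15:41.
B, merged: 07:50–13:16, 18:05–19:05.
A ∪ B = 07:04–07:34, 07:50–15:41, 18:05–19:05.
Total: 30 min + 7 h 51 min + 1 h = 9 h 21 min.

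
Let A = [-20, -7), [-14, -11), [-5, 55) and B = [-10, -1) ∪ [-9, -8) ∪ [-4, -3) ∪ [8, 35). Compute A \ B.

[-20, -10) ∪ [-1, 8) ∪ [35, 55)

A, merged: [-20, -7), [-5, 55).
B, merged: [-10, -1), [8, 35).
[-20, -7) with B removed leaves [-20, -10).
[-5, 55) with B removed leaves [-1, 8), [35, 55).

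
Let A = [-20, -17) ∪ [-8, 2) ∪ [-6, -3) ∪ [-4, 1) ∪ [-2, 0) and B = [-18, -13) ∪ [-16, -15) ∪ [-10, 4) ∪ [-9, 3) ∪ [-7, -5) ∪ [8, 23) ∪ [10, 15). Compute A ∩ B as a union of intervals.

[-18, -17) ∪ [-8, 2)

Merge the first list: [-20, -17), [-8, 2).
Merge the second list: [-18, -13), [-10, 4), [8, 23).
[-20, -17) ∩ B → [-18, -17).
[-8, 2) ∩ B → [-8, 2).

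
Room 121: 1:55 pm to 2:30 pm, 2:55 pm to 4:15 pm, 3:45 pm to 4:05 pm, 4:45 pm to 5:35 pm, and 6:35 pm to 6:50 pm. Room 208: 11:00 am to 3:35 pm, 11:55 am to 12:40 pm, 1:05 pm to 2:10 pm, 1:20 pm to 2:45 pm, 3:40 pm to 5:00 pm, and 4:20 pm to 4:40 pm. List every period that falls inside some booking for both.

A, merged: 1:55 pm–2:30 pm, 2:55 pm–4:15 pm, 4:45 pm–5:35 pm, 6:35 pm–6:50 pm.
B, merged: 11:00 am–3:35 pm, 3:40 pm–5:00 pm.
1:55 pm–2:30 pm overlaps B on 1:55 pm–2:30 pm.
2:55 pm–4:15 pm overlaps B on 2:55 pm–3:35 pm, 3:40 pm–4:15 pm.
4:45 pm–5:35 pm overlaps B on 4:45 pm–5:00 pm.
6:35 pm–6:50 pm falls entirely outside B.

1:55 pm–2:30 pm, 2:55 pm–3:35 pm, 3:40 pm–4:15 pm, 4:45 pm–5:00 pm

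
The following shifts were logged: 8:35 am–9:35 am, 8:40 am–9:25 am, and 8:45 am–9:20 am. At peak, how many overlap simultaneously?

Sweep endpoints in order; track running count of active intervals.
Peak of 3 reached at 8:45 am.

3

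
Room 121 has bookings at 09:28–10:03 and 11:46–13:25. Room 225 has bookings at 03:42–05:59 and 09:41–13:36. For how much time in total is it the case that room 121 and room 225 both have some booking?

A ∩ B = 09:41–10:03, 11:46–13:25.
Total: 22 min + 1 h 39 min = 2 h 1 min.

2 h 1 min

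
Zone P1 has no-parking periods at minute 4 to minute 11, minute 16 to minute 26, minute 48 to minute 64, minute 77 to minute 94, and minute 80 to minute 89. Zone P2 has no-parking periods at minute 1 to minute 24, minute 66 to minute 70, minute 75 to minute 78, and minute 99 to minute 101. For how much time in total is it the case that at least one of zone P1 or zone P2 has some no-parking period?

66 minutes

First set merges to minute 4 to minute 11, minute 16 to minute 26, minute 48 to minute 64, minute 77 to minute 94.
A ∪ B = minute 1 to minute 26, minute 48 to minute 64, minute 66 to minute 70, minute 75 to minute 94, minute 99 to minute 101.
Total: 25 minutes + 16 minutes + 4 minutes + 19 minutes + 2 minutes = 66 minutes.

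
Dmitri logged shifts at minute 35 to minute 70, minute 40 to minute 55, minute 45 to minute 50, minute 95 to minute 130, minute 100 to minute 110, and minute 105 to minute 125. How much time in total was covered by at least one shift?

Merged: minute 35 to minute 70, minute 95 to minute 130.
Lengths: 35 minutes + 35 minutes = 70 minutes.

70 minutes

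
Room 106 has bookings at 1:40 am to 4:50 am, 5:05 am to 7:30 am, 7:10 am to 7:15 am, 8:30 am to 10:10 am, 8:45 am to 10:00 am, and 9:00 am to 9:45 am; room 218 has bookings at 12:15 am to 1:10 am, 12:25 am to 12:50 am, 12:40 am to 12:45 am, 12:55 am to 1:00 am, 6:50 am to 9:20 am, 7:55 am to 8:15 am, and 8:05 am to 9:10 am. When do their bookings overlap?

6:50 am–7:30 am, 8:30 am–9:20 am

Merge the first list: 1:40 am–4:50 am, 5:05 am–7:30 am, 8:30 am–10:10 am.
Merge the second list: 12:15 am–1:10 am, 6:50 am–9:20 am.
1:40 am–4:50 am: no overlap with the second set.
5:05 am–7:30 am meets the second set on 6:50 am–7:30 am.
8:30 am–10:10 am meets the second set on 8:30 am–9:20 am.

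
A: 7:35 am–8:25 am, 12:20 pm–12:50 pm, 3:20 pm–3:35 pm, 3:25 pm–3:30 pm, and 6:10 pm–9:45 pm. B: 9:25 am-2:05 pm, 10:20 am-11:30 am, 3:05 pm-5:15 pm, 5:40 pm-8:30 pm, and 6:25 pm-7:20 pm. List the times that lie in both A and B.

First set merges to 7:35 am–8:25 am, 12:20 pm–12:50 pm, 3:20 pm–3:35 pm, 6:10 pm–9:45 pm.
Second set merges to 9:25 am–2:05 pm, 3:05 pm–5:15 pm, 5:40 pm–8:30 pm.
7:35 am–8:25 am falls entirely outside B.
12:20 pm–12:50 pm overlaps B on 12:20 pm–12:50 pm.
3:20 pm–3:35 pm overlaps B on 3:20 pm–3:35 pm.
6:10 pm–9:45 pm overlaps B on 6:10 pm–8:30 pm.

12:20 pm–12:50 pm, 3:20 pm–3:35 pm, 6:10 pm–8:30 pm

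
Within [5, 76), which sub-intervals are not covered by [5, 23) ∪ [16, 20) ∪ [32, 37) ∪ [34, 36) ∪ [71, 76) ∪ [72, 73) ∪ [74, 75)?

The merged coverage is [5, 23), [32, 37), [71, 76).
Uncovered inside [5, 76): [23, 32), [37, 71).

[23, 32) ∪ [37, 71)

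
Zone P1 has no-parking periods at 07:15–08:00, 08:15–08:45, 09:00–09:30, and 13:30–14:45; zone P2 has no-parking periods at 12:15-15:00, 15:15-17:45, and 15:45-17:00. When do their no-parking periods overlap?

13:30–14:45

Merge the second list: 12:15–15:00, 15:15–17:45.
07:15–08:00 meets no B interval.
08:15–08:45 meets no B interval.
09:00–09:30 meets no B interval.
13:30–14:45 ∩ B → 13:30–14:45.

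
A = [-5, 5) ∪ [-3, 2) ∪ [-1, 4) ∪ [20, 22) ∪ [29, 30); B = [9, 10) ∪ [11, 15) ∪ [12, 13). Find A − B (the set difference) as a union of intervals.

[-5, 5) ∪ [20, 22) ∪ [29, 30)

A, merged: [-5, 5), [20, 22), [29, 30).
B, merged: [9, 10), [11, 15).
[-5, 5): no B overlap → unchanged.
[20, 22): no B overlap → unchanged.
[29, 30): no B overlap → unchanged.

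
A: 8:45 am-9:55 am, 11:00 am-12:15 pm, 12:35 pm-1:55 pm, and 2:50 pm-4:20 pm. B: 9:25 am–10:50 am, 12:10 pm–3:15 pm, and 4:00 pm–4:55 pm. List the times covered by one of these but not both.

A but not B: 8:45 am-9:25 am, 11:00 am-12:10 pm, 3:15 pm-4:00 pm.
B but not A: 9:55 am-10:50 am, 12:15 pm-12:35 pm, 1:55 pm-2:50 pm, 4:20 pm-4:55 pm.
Combining gives A △ B.

8:45 am-9:25 am, 9:55 am-10:50 am, 11:00 am-12:10 pm, 12:15 pm-12:35 pm, 1:55 pm-2:50 pm, 3:15 pm-4:00 pm, 4:20 pm-4:55 pm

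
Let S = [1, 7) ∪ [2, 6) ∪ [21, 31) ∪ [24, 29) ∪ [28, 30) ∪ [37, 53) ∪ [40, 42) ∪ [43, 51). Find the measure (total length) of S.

Merged: [1, 7), [21, 31), [37, 53).
Lengths: 6 + 10 + 16 = 32.

32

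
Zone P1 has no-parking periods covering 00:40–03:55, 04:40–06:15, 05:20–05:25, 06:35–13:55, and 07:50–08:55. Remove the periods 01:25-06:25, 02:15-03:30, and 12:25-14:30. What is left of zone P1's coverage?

00:40–01:25, 06:35–12:25

Merge the first list: 00:40–03:55, 04:40–06:15, 06:35–13:55.
Merge the second list: 01:25–06:25, 12:25–14:30.
00:40–03:55 \ B = 00:40–01:25.
04:40–06:15: entirely removed.
06:35–13:55 \ B = 06:35–12:25.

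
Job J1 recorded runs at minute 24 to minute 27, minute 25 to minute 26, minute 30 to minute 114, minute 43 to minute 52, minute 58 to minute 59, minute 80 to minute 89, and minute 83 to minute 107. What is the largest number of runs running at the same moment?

At minute 83, 3 of the intervals are simultaneously active.
No point has more.

3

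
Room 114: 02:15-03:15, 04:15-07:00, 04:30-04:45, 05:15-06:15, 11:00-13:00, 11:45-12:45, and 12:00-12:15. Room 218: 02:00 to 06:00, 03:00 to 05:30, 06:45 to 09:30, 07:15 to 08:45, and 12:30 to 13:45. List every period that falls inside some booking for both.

02:15–03:15, 04:15–06:00, 06:45–07:00, 12:30–13:00

A, merged: 02:15–03:15, 04:15–07:00, 11:00–13:00.
B, merged: 02:00–06:00, 06:45–09:30, 12:30–13:45.
02:15–03:15 meets the second set on 02:15–03:15.
04:15–07:00 meets the second set on 04:15–06:00, 06:45–07:00.
11:00–13:00 meets the second set on 12:30–13:00.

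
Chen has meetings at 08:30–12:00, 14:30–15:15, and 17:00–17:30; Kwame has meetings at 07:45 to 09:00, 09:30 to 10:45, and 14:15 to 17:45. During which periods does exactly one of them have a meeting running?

07:45–08:30, 09:00–09:30, 10:45–12:00, 14:15–14:30, 15:15–17:00, 17:30–17:45

A but not B: 09:00–09:30, 10:45–12:00.
B but not A: 07:45–08:30, 14:15–14:30, 15:15–17:00, 17:30–17:45.
Combining gives A △ B.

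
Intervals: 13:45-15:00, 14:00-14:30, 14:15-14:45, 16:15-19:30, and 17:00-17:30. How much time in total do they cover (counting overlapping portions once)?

Merged: 13:45–15:00, 16:15–19:30.
Lengths: 1 h 15 min + 3 h 15 min = 4 h 30 min.

4 h 30 min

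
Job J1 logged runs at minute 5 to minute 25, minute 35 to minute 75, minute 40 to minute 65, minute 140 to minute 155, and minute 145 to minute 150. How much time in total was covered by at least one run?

75 minutes

Merged: minute 5 to minute 25, minute 35 to minute 75, minute 140 to minute 155.
Lengths: 20 minutes + 40 minutes + 15 minutes = 75 minutes.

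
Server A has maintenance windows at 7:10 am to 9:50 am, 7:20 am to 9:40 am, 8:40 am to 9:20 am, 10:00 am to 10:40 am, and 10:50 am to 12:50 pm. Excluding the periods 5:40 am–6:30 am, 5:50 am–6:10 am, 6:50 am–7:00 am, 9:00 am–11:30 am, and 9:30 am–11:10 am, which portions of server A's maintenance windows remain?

Merge the first list: 7:10 am-9:50 am, 10:00 am-10:40 am, 10:50 am-12:50 pm.
Merge the second list: 5:40 am-6:30 am, 6:50 am-7:00 am, 9:00 am-11:30 am.
7:10 am-9:50 am \ B = 7:10 am-9:00 am.
10:00 am-10:40 am: entirely removed.
10:50 am-12:50 pm \ B = 11:30 am-12:50 pm.

7:10 am-9:00 am, 11:30 am-12:50 pm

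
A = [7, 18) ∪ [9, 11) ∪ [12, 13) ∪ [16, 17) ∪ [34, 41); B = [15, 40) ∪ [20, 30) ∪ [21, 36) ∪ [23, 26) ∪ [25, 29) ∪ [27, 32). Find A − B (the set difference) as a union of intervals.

First set merges to [7, 18), [34, 41).
Second set merges to [15, 40).
[7, 18) minus B → [7, 15).
[34, 41) minus B → [40, 41).

[7, 15) ∪ [40, 41)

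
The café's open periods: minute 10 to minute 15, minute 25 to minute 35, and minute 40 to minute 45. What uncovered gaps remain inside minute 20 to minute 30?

The merged coverage is minute 10 to minute 15, minute 25 to minute 35, minute 40 to minute 45.
Uncovered inside minute 20 to minute 30: minute 20 to minute 25.

minute 20 to minute 25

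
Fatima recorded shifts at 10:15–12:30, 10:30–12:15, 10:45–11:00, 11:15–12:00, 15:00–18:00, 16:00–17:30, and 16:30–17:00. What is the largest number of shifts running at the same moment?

3

Walk the sorted start/end points keeping a running depth.
The depth first hits 3 at 10:45.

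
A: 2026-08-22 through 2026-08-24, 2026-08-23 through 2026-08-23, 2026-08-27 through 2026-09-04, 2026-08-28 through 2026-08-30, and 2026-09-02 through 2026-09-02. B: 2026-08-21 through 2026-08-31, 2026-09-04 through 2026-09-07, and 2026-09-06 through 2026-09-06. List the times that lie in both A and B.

Merge the first list: 2026-08-22 through 2026-08-24, 2026-08-27 through 2026-09-04.
Merge the second list: 2026-08-21 through 2026-08-31, 2026-09-04 through 2026-09-07.
2026-08-22 through 2026-08-24 meets the second set on 2026-08-22 through 2026-08-24.
2026-08-27 through 2026-09-04 meets the second set on 2026-08-27 through 2026-08-31, 2026-09-04 through 2026-09-04.

2026-08-22 through 2026-08-24, 2026-08-27 through 2026-08-31, 2026-09-04 through 2026-09-04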